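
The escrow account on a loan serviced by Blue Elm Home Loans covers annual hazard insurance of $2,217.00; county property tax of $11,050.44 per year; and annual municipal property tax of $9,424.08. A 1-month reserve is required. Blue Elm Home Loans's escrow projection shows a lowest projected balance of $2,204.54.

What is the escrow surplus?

Hazard insurance — $2,217.00
County property tax — $11,050.44
Municipal property tax — $9,424.08
Annual escrow total = $22,691.52
Base monthly escrow = $22,691.52 / 12 = $1,890.96
Required cushion = 1 × $1,890.96 = $1,890.96
Excess over cushion: $2,204.54 − $1,890.96 = $313.58

$313.58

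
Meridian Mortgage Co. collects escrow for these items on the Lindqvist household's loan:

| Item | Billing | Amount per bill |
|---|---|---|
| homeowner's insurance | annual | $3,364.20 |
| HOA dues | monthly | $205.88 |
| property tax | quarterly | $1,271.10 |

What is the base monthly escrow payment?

$909.93

Homeowner's insurance: $3,364.20
HOA dues: $205.88 × 12 = $2,470.56
Property tax: $1,271.10 × 4 = $5,084.40
Yearly total = $10,919.16
Monthly = $10,919.16 ÷ 12 = $909.93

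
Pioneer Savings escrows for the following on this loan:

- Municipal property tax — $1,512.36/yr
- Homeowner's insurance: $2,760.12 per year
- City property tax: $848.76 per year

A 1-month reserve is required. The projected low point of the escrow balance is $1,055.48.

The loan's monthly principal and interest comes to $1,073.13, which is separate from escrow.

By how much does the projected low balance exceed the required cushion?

$628.71

Municipal property tax: $1,512.36 annually
Homeowner's insurance: $2,760.12 annually
City property tax: $848.76 annually
Combined annual = $1,512.36 + $2,760.12 + $848.76 = $5,121.24
Monthly = $5,121.24 / 12 = $426.77
Required reserve = 1 × $426.77 = $426.77
Excess over cushion: $1,055.48 − $426.77 = $628.71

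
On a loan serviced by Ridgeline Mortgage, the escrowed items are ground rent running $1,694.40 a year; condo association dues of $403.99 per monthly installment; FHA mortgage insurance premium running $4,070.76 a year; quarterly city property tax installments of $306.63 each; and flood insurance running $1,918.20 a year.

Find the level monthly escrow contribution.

Ground rent: $1,694.40 annually
Condo association dues: $403.99 × 12 = $4,847.88 annually
FHA mortgage insurance premium: $4,070.76 annually
City property tax: $306.63 × 4 = $1,226.52 annually
Flood insurance: $1,918.20 annually
Total annual escrow = $13,757.76
Per month = $13,757.76 ÷ 12 = $1,146.48

$1,146.48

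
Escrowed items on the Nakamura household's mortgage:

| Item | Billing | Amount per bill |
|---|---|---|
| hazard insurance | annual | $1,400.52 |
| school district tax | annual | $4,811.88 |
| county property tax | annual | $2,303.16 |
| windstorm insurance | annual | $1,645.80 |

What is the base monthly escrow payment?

$846.78

Hazard insurance: $1,400.52 per year
School district tax: $4,811.88 per year
County property tax: $2,303.16 per year
Windstorm insurance: $1,645.80 per year
Total annual escrow = $1,400.52 + $4,811.88 + $2,303.16 + $1,645.80 = $10,161.36
Per month = $10,161.36 ÷ 12 = $846.78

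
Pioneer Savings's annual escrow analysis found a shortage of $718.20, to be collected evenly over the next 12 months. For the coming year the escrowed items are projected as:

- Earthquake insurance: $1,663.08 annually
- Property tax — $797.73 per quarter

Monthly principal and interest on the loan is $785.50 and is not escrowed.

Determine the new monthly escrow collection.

Earthquake insurance: $1,663.08/yr
Property tax: $797.73 × 4 = $3,190.92/yr
Combined annual = $1,663.08 + $3,190.92 = $4,854.00
Monthly = $4,854.00 / 12 = $404.50
Shortage per month = $718.20 / 12 = $59.85
New monthly escrow = $404.50 + $59.85 = $464.35

$464.35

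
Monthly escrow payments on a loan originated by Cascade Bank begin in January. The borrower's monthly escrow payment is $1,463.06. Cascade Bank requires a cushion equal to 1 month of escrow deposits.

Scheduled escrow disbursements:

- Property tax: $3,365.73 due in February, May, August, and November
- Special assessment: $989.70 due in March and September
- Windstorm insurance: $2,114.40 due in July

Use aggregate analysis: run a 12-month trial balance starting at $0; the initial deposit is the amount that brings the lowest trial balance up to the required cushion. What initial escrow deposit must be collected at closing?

$2,959.87

Cushion = 1 × $1,463.06 = $1,463.06
Trial balance (start $0, +$1,463.06 each month, − disbursements):
  Jan: +$1,463.06 → $1,463.06
  Feb: +$1,463.06 − $3,365.73 → -$439.61
  Mar: +$1,463.06 − $989.70 → $33.75
  Apr: +$1,463.06 → $1,496.81
  May: +$1,463.06 − $3,365.73 → -$405.86
  Jun: +$1,463.06 → $1,057.20
  Jul: +$1,463.06 − $2,114.40 → $405.86
  Aug: +$1,463.06 − $3,365.73 → -$1,496.81
  Sep: +$1,463.06 − $989.70 → -$1,023.45
  Oct: +$1,463.06 → $439.61
  Nov: +$1,463.06 − $3,365.73 → -$1,463.06
  Dec: +$1,463.06 → $0.00
Lowest trial balance = -$1,496.81 (Aug)
Initial deposit = cushion − low point = $1,463.06 − (-$1,496.81) = $2,959.87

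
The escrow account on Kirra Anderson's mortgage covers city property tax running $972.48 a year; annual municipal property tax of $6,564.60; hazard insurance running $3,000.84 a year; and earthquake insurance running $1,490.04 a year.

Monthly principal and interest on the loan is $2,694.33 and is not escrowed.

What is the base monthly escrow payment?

City property tax — $972.48 annually
Municipal property tax — $6,564.60 annually
Hazard insurance — $3,000.84 annually
Earthquake insurance — $1,490.04 annually
Total per year = $12,027.96
Per month = $12,027.96 ÷ 12 = $1,002.33

$1,002.33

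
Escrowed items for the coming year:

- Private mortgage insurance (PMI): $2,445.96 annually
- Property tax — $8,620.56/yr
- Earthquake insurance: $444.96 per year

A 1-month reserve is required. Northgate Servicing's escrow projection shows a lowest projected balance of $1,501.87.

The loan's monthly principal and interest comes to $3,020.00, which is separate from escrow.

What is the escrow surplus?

Private mortgage insurance (PMI) — $2,445.96
Property tax — $8,620.56
Earthquake insurance — $444.96
Total annual escrow = $2,445.96 + $8,620.56 + $444.96 = $11,511.48
Per month = $11,511.48 ÷ 12 = $959.29
Cushion = 1 × $959.29 = $959.29
Surplus = $1,501.87 − $959.29 = $542.58

$542.58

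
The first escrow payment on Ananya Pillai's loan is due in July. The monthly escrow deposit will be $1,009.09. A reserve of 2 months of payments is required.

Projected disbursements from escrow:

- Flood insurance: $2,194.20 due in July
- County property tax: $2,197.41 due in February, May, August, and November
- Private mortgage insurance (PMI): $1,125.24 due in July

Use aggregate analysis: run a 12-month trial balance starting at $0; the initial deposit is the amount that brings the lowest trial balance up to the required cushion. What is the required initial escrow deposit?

Cushion = 2 × $1,009.09 = $2,018.18
Trial balance (start $0, +$1,009.09 each month, − disbursements):
  Jul: +$1,009.09 − $3,319.44 → -$2,310.35
  Aug: +$1,009.09 − $2,197.41 → -$3,498.67
  Sep: +$1,009.09 → -$2,489.58
  Oct: +$1,009.09 → -$1,480.49
  Nov: +$1,009.09 − $2,197.41 → -$2,668.81
  Dec: +$1,009.09 → -$1,659.72
  Jan: +$1,009.09 → -$650.63
  Feb: +$1,009.09 − $2,197.41 → -$1,838.95
  Mar: +$1,009.09 → -$829.86
  Apr: +$1,009.09 → $179.23
  May: +$1,009.09 − $2,197.41 → -$1,009.09
  Jun: +$1,009.09 → $0.00
Lowest trial balance = -$3,498.67 (Aug)
Initial deposit = cushion − low point = $2,018.18 − (-$3,498.67) = $5,516.85

$5,516.85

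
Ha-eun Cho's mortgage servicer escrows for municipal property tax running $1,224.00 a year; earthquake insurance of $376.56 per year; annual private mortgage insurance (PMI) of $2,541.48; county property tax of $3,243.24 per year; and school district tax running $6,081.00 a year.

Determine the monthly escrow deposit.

Municipal property tax — $1,224.00 annually
Earthquake insurance — $376.56 annually
Private mortgage insurance (PMI) — $2,541.48 annually
County property tax — $3,243.24 annually
School district tax — $6,081.00 annually
Yearly total = $1,224.00 + $376.56 + $2,541.48 + $3,243.24 + $6,081.00 = $13,466.28
Base monthly escrow = $13,466.28 ÷ 12 = $1,122.19

$1,122.19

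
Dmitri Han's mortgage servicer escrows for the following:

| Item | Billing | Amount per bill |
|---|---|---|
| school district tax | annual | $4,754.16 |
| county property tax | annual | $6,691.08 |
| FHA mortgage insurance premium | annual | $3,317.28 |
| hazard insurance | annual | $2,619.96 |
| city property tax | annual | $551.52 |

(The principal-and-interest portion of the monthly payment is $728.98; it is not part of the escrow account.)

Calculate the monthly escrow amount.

School district tax — $4,754.16/yr
County property tax — $6,691.08/yr
FHA mortgage insurance premium — $3,317.28/yr
Hazard insurance — $2,619.96/yr
City property tax — $551.52/yr
Total per year = $4,754.16 + $6,691.08 + $3,317.28 + $2,619.96 + $551.52 = $17,934.00
Monthly = $17,934.00 ÷ 12 = $1,494.50

$1,494.50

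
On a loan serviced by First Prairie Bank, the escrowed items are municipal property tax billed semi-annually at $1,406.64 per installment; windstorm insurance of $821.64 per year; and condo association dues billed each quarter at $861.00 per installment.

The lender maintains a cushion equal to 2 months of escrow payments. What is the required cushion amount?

Municipal property tax — $1,406.64 × 2 = $2,813.28 annually
Windstorm insurance — $821.64 annually
Condo association dues — $861.00 × 4 = $3,444.00 annually
Total per year = $7,078.92
Base monthly escrow = $7,078.92 / 12 = $589.91
Cushion = 2 × $589.91 = $1,179.82

$1,179.82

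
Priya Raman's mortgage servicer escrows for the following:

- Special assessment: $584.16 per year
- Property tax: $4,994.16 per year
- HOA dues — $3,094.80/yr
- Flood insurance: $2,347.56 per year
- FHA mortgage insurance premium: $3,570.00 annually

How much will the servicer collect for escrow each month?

Special assessment — $584.16
Property tax — $4,994.16
HOA dues — $3,094.80
Flood insurance — $2,347.56
FHA mortgage insurance premium — $3,570.00
Total per year = $584.16 + $4,994.16 + $3,094.80 + $2,347.56 + $3,570.00 = $14,590.68
Base monthly escrow = $14,590.68 ÷ 12 = $1,215.89

$1,215.89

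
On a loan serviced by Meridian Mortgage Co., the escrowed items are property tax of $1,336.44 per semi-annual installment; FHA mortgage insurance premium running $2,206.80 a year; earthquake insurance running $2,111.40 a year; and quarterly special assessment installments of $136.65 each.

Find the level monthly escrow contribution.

Property tax: $1,336.44 × 2 = $2,672.88/yr
FHA mortgage insurance premium: $2,206.80/yr
Earthquake insurance: $2,111.40/yr
Special assessment: $136.65 × 4 = $546.60/yr
Annual escrow total = $7,537.68
Monthly escrow = $7,537.68 ÷ 12 = $628.14

$628.14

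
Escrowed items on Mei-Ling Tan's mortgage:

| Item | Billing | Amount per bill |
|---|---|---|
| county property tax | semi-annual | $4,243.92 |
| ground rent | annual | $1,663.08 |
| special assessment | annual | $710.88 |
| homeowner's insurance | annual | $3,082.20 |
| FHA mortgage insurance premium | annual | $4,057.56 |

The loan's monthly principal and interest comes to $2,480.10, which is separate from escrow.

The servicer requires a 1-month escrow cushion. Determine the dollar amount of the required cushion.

$1,500.13

County property tax: $4,243.92 × 2 = $8,487.84
Ground rent: $1,663.08
Special assessment: $710.88
Homeowner's insurance: $3,082.20
FHA mortgage insurance premium: $4,057.56
Combined annual = $8,487.84 + $1,663.08 + $710.88 + $3,082.20 + $4,057.56 = $18,001.56
Monthly = $18,001.56 / 12 = $1,500.13
Required cushion = 1 × $1,500.13 = $1,500.13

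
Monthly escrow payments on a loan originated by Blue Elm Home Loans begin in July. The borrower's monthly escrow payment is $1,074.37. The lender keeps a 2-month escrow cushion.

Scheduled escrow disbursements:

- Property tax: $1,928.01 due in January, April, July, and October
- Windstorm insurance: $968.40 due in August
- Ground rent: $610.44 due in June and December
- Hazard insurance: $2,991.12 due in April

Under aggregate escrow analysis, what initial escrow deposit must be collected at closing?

$3,687.04

Cushion = 2 × $1,074.37 = $2,148.74
Trial balance (start $0, +$1,074.37 each month, − disbursements):
  Jul: +$1,074.37 − $1,928.01 → -$853.64
  Aug: +$1,074.37 − $968.40 → -$747.67
  Sep: +$1,074.37 → $326.70
  Oct: +$1,074.37 − $1,928.01 → -$526.94
  Nov: +$1,074.37 → $547.43
  Dec: +$1,074.37 − $610.44 → $1,011.36
  Jan: +$1,074.37 − $1,928.01 → $157.72
  Feb: +$1,074.37 → $1,232.09
  Mar: +$1,074.37 → $2,306.46
  Apr: +$1,074.37 − $4,919.13 → -$1,538.30
  May: +$1,074.37 → -$463.93
  Jun: +$1,074.37 − $610.44 → $0.00
Lowest trial balance = -$1,538.30 (Apr)
Initial deposit = cushion − low point = $2,148.74 − (-$1,538.30) = $3,687.04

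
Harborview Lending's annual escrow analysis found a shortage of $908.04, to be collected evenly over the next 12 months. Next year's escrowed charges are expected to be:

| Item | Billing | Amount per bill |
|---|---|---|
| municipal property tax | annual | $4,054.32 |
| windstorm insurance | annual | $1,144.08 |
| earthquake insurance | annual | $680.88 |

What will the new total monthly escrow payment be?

$565.61

Municipal property tax = $4,054.32/yr
Windstorm insurance = $1,144.08/yr
Earthquake insurance = $680.88/yr
Total annual escrow = $4,054.32 + $1,144.08 + $680.88 = $5,879.28
Monthly escrow = $5,879.28 / 12 = $489.94
Shortage spread = $908.04 ÷ 12 = $75.67/mo
New monthly escrow = $489.94 + $75.67 = $565.61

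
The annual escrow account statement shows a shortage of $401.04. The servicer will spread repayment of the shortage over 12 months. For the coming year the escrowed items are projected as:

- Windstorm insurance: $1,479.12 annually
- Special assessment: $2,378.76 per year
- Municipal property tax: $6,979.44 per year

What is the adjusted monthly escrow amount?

Windstorm insurance = $1,479.12 per year
Special assessment = $2,378.76 per year
Municipal property tax = $6,979.44 per year
Annual escrow total = $1,479.12 + $2,378.76 + $6,979.44 = $10,837.32
Base monthly escrow = $10,837.32 ÷ 12 = $903.11
Shortage per month = $401.04 / 12 = $33.42
Adjusted monthly = $903.11 + $33.42 = $936.53

$936.53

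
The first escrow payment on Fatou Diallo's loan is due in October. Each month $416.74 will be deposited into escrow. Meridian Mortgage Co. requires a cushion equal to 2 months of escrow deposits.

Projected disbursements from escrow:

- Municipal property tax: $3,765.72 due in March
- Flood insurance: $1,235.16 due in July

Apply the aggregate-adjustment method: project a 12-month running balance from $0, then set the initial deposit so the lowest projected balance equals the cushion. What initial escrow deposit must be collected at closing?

$2,098.76

Cushion = 2 × $416.74 = $833.48
Trial balance (start $0, +$416.74 each month, − disbursements):
  Oct: +$416.74 → $416.74
  Nov: +$416.74 → $833.48
  Dec: +$416.74 → $1,250.22
  Jan: +$416.74 → $1,666.96
  Feb: +$416.74 → $2,083.70
  Mar: +$416.74 − $3,765.72 → -$1,265.28
  Apr: +$416.74 → -$848.54
  May: +$416.74 → -$431.80
  Jun: +$416.74 → -$15.06
  Jul: +$416.74 − $1,235.16 → -$833.48
  Aug: +$416.74 → -$416.74
  Sep: +$416.74 → $0.00
Lowest trial balance = -$1,265.28 (Mar)
Initial deposit = cushion − low point = $833.48 − (-$1,265.28) = $2,098.76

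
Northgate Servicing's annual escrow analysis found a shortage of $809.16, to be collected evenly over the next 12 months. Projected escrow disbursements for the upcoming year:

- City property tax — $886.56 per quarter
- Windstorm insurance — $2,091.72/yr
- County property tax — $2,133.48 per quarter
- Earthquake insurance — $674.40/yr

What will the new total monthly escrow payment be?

$1,304.62

City property tax: $886.56 × 4 = $3,546.24/yr
Windstorm insurance: $2,091.72/yr
County property tax: $2,133.48 × 4 = $8,533.92/yr
Earthquake insurance: $674.40/yr
Yearly total = $3,546.24 + $2,091.72 + $8,533.92 + $674.40 = $14,846.28
Per month = $14,846.28 ÷ 12 = $1,237.19
Shortage spread = $809.16 ÷ 12 = $67.43/mo
Adjusted monthly = $1,237.19 + $67.43 = $1,304.62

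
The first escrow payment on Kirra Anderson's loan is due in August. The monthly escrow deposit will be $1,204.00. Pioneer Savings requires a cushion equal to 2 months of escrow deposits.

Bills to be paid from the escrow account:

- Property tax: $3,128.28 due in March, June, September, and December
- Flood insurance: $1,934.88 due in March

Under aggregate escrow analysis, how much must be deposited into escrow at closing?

Cushion = 2 × $1,204.00 = $2,408.00
Trial balance (start $0, +$1,204.00 each month, − disbursements):
  Aug: +$1,204.00 → $1,204.00
  Sep: +$1,204.00 − $3,128.28 → -$720.28
  Oct: +$1,204.00 → $483.72
  Nov: +$1,204.00 → $1,687.72
  Dec: +$1,204.00 − $3,128.28 → -$236.56
  Jan: +$1,204.00 → $967.44
  Feb: +$1,204.00 → $2,171.44
  Mar: +$1,204.00 − $5,063.16 → -$1,687.72
  Apr: +$1,204.00 → -$483.72
  May: +$1,204.00 → $720.28
  Jun: +$1,204.00 − $3,128.28 → -$1,204.00
  Jul: +$1,204.00 → $0.00
Lowest trial balance = -$1,687.72 (Mar)
Initial deposit = cushion − low point = $2,408.00 − (-$1,687.72) = $4,095.72

$4,095.72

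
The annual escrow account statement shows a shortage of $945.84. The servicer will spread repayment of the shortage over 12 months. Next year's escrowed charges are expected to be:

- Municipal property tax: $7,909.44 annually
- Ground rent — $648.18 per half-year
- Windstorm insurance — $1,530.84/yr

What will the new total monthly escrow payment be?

Municipal property tax: $7,909.44 per year
Ground rent: $648.18 × 2 = $1,296.36 per year
Windstorm insurance: $1,530.84 per year
Yearly total = $10,736.64
Monthly = $10,736.64 ÷ 12 = $894.72
Shortage per month = $945.84 / 12 = $78.82
New monthly escrow = $894.72 + $78.82 = $973.54

$973.54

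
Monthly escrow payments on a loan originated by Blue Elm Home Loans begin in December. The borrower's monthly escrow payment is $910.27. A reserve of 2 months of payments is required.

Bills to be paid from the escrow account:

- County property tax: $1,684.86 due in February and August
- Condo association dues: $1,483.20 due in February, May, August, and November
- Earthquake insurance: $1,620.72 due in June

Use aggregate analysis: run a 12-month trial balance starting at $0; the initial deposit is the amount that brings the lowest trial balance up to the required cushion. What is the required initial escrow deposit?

$3,068.15

Cushion = 2 × $910.27 = $1,820.54
Trial balance (start $0, +$910.27 each month, − disbursements):
  Dec: +$910.27 → $910.27
  Jan: +$910.27 → $1,820.54
  Feb: +$910.27 − $3,168.06 → -$437.25
  Mar: +$910.27 → $473.02
  Apr: +$910.27 → $1,383.29
  May: +$910.27 − $1,483.20 → $810.36
  Jun: +$910.27 − $1,620.72 → $99.91
  Jul: +$910.27 → $1,010.18
  Aug: +$910.27 − $3,168.06 → -$1,247.61
  Sep: +$910.27 → -$337.34
  Oct: +$910.27 → $572.93
  Nov: +$910.27 − $1,483.20 → $0.00
Lowest trial balance = -$1,247.61 (Aug)
Initial deposit = cushion − low point = $1,820.54 − (-$1,247.61) = $3,068.15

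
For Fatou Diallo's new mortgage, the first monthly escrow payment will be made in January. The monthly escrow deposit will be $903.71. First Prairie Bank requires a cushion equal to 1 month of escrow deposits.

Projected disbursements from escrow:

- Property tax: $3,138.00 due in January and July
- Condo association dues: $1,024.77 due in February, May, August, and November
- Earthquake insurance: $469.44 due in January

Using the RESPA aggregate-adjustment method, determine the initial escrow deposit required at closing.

$3,728.50

Cushion = 1 × $903.71 = $903.71
Trial balance (start $0, +$903.71 each month, − disbursements):
  Jan: +$903.71 − $3,607.44 → -$2,703.73
  Feb: +$903.71 − $1,024.77 → -$2,824.79
  Mar: +$903.71 → -$1,921.08
  Apr: +$903.71 → -$1,017.37
  May: +$903.71 − $1,024.77 → -$1,138.43
  Jun: +$903.71 → -$234.72
  Jul: +$903.71 − $3,138.00 → -$2,469.01
  Aug: +$903.71 − $1,024.77 → -$2,590.07
  Sep: +$903.71 → -$1,686.36
  Oct: +$903.71 → -$782.65
  Nov: +$903.71 − $1,024.77 → -$903.71
  Dec: +$903.71 → $0.00
Lowest trial balance = -$2,824.79 (Feb)
Initial deposit = cushion − low point = $903.71 − (-$2,824.79) = $3,728.50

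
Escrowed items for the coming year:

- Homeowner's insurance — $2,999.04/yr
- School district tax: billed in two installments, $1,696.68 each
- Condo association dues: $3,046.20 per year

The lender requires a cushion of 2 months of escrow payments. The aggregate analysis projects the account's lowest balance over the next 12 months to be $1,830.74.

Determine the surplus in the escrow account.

Homeowner's insurance: $2,999.04
School district tax: $1,696.68 × 2 = $3,393.36
Condo association dues: $3,046.20
Total annual escrow = $9,438.60
Base monthly escrow = $9,438.60 / 12 = $786.55
Required reserve = 2 × $786.55 = $1,573.10
Excess over cushion: $1,830.74 − $1,573.10 = $257.64

$257.64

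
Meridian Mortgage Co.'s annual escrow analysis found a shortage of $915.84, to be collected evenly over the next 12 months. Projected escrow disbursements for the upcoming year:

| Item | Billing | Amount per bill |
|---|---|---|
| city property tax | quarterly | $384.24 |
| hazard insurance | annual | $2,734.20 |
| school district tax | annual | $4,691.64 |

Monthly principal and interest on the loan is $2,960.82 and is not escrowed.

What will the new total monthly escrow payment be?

$823.22

City property tax — $384.24 × 4 = $1,536.96 per year
Hazard insurance — $2,734.20 per year
School district tax — $4,691.64 per year
Annual escrow total = $1,536.96 + $2,734.20 + $4,691.64 = $8,962.80
Monthly escrow = $8,962.80 ÷ 12 = $746.90
Shortage spread = $915.84 / 12 = $76.32/mo
New monthly escrow = $746.90 + $76.32 = $823.22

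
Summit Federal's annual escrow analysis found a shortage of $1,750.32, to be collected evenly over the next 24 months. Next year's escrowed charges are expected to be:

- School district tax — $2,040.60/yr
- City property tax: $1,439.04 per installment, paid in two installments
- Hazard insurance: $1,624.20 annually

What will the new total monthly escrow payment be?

School district tax: $2,040.60 annually
City property tax: $1,439.04 × 2 = $2,878.08 annually
Hazard insurance: $1,624.20 annually
Total per year = $6,542.88
Per month = $6,542.88 ÷ 12 = $545.24
Shortage spread = $1,750.32 / 24 = $72.93/mo
New monthly escrow = $545.24 + $72.93 = $618.17

$618.17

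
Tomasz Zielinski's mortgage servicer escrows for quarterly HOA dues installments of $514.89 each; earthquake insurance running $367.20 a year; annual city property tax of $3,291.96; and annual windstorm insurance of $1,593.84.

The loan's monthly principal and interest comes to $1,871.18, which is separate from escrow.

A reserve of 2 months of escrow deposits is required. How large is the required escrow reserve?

HOA dues = $514.89 × 4 = $2,059.56
Earthquake insurance = $367.20
City property tax = $3,291.96
Windstorm insurance = $1,593.84
Total per year = $7,312.56
Monthly escrow = $7,312.56 / 12 = $609.38
Required cushion = 2 × $609.38 = $1,218.76

$1,218.76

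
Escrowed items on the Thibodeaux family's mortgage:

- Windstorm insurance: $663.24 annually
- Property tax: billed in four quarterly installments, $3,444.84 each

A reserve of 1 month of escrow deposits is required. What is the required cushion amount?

$1,203.55

Windstorm insurance: $663.24 per year
Property tax: $3,444.84 × 4 = $13,779.36 per year
Total annual escrow = $663.24 + $13,779.36 = $14,442.60
Monthly escrow = $14,442.60 ÷ 12 = $1,203.55
Required cushion = 1 × $1,203.55 = $1,203.55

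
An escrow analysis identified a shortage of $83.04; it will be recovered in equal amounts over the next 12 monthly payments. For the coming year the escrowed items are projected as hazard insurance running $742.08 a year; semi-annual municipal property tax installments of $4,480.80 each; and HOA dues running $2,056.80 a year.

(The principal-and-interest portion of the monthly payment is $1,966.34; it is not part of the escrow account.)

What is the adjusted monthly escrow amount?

$986.96

Hazard insurance = $742.08/yr
Municipal property tax = $4,480.80 × 2 = $8,961.60/yr
HOA dues = $2,056.80/yr
Total per year = $11,760.48
Base monthly escrow = $11,760.48 ÷ 12 = $980.04
Monthly shortage recovery: $83.04 ÷ 12 = $6.92
Adjusted monthly = $980.04 + $6.92 = $986.96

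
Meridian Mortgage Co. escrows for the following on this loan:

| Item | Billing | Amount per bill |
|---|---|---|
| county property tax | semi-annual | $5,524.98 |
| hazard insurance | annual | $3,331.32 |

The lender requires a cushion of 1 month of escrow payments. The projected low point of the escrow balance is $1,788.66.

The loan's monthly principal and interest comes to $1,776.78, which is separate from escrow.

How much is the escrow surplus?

$590.22

County property tax: $5,524.98 × 2 = $11,049.96 per year
Hazard insurance: $3,331.32 per year
Total annual escrow = $11,049.96 + $3,331.32 = $14,381.28
Per month = $14,381.28 ÷ 12 = $1,198.44
Required cushion = 1 × $1,198.44 = $1,198.44
Excess over cushion: $1,788.66 − $1,198.44 = $590.22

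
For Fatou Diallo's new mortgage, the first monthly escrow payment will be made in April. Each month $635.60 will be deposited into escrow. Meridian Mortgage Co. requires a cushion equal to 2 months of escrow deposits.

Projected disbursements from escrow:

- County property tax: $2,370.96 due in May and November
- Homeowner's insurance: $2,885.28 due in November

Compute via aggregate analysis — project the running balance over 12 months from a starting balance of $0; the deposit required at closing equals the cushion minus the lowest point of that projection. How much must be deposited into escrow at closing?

Cushion = 2 × $635.60 = $1,271.20
Trial balance (start $0, +$635.60 each month, − disbursements):
  Apr: +$635.60 → $635.60
  May: +$635.60 − $2,370.96 → -$1,099.76
  Jun: +$635.60 → -$464.16
  Jul: +$635.60 → $171.44
  Aug: +$635.60 → $807.04
  Sep: +$635.60 → $1,442.64
  Oct: +$635.60 → $2,078.24
  Nov: +$635.60 − $5,256.24 → -$2,542.40
  Dec: +$635.60 → -$1,906.80
  Jan: +$635.60 → -$1,271.20
  Feb: +$635.60 → -$635.60
  Mar: +$635.60 → $0.00
Lowest trial balance = -$2,542.40 (Nov)
Initial deposit = cushion − low point = $1,271.20 − (-$2,542.40) = $3,813.60

$3,813.60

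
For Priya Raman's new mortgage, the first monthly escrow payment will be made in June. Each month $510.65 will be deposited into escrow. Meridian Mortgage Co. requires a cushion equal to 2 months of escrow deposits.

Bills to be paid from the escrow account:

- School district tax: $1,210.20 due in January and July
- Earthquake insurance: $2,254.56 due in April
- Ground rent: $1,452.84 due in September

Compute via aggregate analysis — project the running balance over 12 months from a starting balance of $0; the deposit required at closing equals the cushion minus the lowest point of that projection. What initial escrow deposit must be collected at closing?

$1,641.74

Cushion = 2 × $510.65 = $1,021.30
Trial balance (start $0, +$510.65 each month, − disbursements):
  Jun: +$510.65 → $510.65
  Jul: +$510.65 − $1,210.20 → -$188.90
  Aug: +$510.65 → $321.75
  Sep: +$510.65 − $1,452.84 → -$620.44
  Oct: +$510.65 → -$109.79
  Nov: +$510.65 → $400.86
  Dec: +$510.65 → $911.51
  Jan: +$510.65 − $1,210.20 → $211.96
  Feb: +$510.65 → $722.61
  Mar: +$510.65 → $1,233.26
  Apr: +$510.65 − $2,254.56 → -$510.65
  May: +$510.65 → $0.00
Lowest trial balance = -$620.44 (Sep)
Initial deposit = cushion − low point = $1,021.30 − (-$620.44) = $1,641.74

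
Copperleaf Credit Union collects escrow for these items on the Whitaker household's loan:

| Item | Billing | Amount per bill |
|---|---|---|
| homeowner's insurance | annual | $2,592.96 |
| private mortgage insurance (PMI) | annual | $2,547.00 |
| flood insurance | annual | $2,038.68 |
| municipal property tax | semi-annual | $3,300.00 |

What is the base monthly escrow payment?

Homeowner's insurance — $2,592.96/yr
Private mortgage insurance (PMI) — $2,547.00/yr
Flood insurance — $2,038.68/yr
Municipal property tax — $3,300.00 × 2 = $6,600.00/yr
Total annual escrow = $2,592.96 + $2,547.00 + $2,038.68 + $6,600.00 = $13,778.64
Monthly = $13,778.64 / 12 = $1,148.22

$1,148.22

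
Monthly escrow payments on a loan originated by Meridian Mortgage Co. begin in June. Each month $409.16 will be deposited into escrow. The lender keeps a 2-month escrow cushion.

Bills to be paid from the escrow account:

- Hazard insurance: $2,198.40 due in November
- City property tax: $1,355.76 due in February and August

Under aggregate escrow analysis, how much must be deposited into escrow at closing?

Cushion = 2 × $409.16 = $818.32
Trial balance (start $0, +$409.16 each month, − disbursements):
  Jun: +$409.16 → $409.16
  Jul: +$409.16 → $818.32
  Aug: +$409.16 − $1,355.76 → -$128.28
  Sep: +$409.16 → $280.88
  Oct: +$409.16 → $690.04
  Nov: +$409.16 − $2,198.40 → -$1,099.20
  Dec: +$409.16 → -$690.04
  Jan: +$409.16 → -$280.88
  Feb: +$409.16 − $1,355.76 → -$1,227.48
  Mar: +$409.16 → -$818.32
  Apr: +$409.16 → -$409.16
  May: +$409.16 → $0.00
Lowest trial balance = -$1,227.48 (Feb)
Initial deposit = cushion − low point = $818.32 − (-$1,227.48) = $2,045.80

$2,045.80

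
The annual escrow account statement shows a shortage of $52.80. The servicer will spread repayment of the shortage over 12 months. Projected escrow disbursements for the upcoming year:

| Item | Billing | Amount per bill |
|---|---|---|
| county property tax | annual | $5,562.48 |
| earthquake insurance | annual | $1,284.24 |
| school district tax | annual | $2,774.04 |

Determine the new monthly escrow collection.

$806.13

County property tax = $5,562.48 per year
Earthquake insurance = $1,284.24 per year
School district tax = $2,774.04 per year
Total per year = $5,562.48 + $1,284.24 + $2,774.04 = $9,620.76
Monthly = $9,620.76 / 12 = $801.73
Shortage spread = $52.80 / 12 = $4.40/mo
New monthly escrow = $801.73 + $4.40 = $806.13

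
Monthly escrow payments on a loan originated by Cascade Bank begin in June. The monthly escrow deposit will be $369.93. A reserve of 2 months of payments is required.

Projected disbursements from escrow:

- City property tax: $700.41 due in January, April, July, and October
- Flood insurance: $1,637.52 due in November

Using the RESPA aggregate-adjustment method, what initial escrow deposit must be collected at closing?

$1,558.62

Cushion = 2 × $369.93 = $739.86
Trial balance (start $0, +$369.93 each month, − disbursements):
  Jun: +$369.93 → $369.93
  Jul: +$369.93 − $700.41 → $39.45
  Aug: +$369.93 → $409.38
  Sep: +$369.93 → $779.31
  Oct: +$369.93 − $700.41 → $448.83
  Nov: +$369.93 − $1,637.52 → -$818.76
  Dec: +$369.93 → -$448.83
  Jan: +$369.93 − $700.41 → -$779.31
  Feb: +$369.93 → -$409.38
  Mar: +$369.93 → -$39.45
  Apr: +$369.93 − $700.41 → -$369.93
  May: +$369.93 → $0.00
Lowest trial balance = -$818.76 (Nov)
Initial deposit = cushion − low point = $739.86 − (-$818.76) = $1,558.62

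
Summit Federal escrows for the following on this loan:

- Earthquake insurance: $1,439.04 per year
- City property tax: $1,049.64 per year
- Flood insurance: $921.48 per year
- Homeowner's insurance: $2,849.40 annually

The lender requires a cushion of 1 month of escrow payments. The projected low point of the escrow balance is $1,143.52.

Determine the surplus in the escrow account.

Earthquake insurance: $1,439.04 per year
City property tax: $1,049.64 per year
Flood insurance: $921.48 per year
Homeowner's insurance: $2,849.40 per year
Combined annual = $1,439.04 + $1,049.64 + $921.48 + $2,849.40 = $6,259.56
Base monthly escrow = $6,259.56 / 12 = $521.63
Required reserve = 1 × $521.63 = $521.63
Surplus = $1,143.52 − $521.63 = $621.89

$621.89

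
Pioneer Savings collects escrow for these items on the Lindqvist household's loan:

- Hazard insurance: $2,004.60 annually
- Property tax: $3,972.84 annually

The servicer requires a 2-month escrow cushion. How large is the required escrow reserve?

$996.24

Hazard insurance = $2,004.60
Property tax = $3,972.84
Total per year = $2,004.60 + $3,972.84 = $5,977.44
Per month = $5,977.44 ÷ 12 = $498.12
Cushion = 2 × $498.12 = $996.24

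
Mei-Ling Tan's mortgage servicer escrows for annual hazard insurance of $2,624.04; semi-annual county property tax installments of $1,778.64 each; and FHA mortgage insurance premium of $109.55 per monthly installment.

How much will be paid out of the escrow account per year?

Hazard insurance — $2,624.04
County property tax — $1,778.64 × 2 = $3,557.28
FHA mortgage insurance premium — $109.55 × 12 = $1,314.60
Total per year = $7,495.92

$7,495.92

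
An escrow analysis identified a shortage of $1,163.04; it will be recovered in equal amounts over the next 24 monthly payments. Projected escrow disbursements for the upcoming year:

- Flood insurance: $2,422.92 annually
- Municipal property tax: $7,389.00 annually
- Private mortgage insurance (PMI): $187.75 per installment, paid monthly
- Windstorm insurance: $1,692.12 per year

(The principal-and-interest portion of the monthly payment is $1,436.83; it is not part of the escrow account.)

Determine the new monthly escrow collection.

Flood insurance: $2,422.92 annually
Municipal property tax: $7,389.00 annually
Private mortgage insurance (PMI): $187.75 × 12 = $2,253.00 annually
Windstorm insurance: $1,692.12 annually
Total annual escrow = $13,757.04
Monthly escrow = $13,757.04 / 12 = $1,146.42
Shortage per month = $1,163.04 ÷ 24 = $48.46
Adjusted monthly = $1,146.42 + $48.46 = $1,194.88

$1,194.88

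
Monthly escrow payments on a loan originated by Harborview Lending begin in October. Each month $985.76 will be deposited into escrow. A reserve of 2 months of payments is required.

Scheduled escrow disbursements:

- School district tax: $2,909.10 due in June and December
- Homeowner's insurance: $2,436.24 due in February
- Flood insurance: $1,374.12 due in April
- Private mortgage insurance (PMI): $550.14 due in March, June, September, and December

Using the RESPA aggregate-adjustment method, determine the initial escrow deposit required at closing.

$4,378.66

Cushion = 2 × $985.76 = $1,971.52
Trial balance (start $0, +$985.76 each month, − disbursements):
  Oct: +$985.76 → $985.76
  Nov: +$985.76 → $1,971.52
  Dec: +$985.76 − $3,459.24 → -$501.96
  Jan: +$985.76 → $483.80
  Feb: +$985.76 − $2,436.24 → -$966.68
  Mar: +$985.76 − $550.14 → -$531.06
  Apr: +$985.76 − $1,374.12 → -$919.42
  May: +$985.76 → $66.34
  Jun: +$985.76 − $3,459.24 → -$2,407.14
  Jul: +$985.76 → -$1,421.38
  Aug: +$985.76 → -$435.62
  Sep: +$985.76 − $550.14 → $0.00
Lowest trial balance = -$2,407.14 (Jun)
Initial deposit = cushion − low point = $1,971.52 − (-$2,407.14) = $4,378.66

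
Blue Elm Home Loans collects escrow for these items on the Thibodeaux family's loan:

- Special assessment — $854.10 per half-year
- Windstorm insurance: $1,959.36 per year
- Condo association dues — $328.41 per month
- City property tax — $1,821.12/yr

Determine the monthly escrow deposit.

Special assessment — $854.10 × 2 = $1,708.20
Windstorm insurance — $1,959.36
Condo association dues — $328.41 × 12 = $3,940.92
City property tax — $1,821.12
Yearly total = $1,708.20 + $1,959.36 + $3,940.92 + $1,821.12 = $9,429.60
Base monthly escrow = $9,429.60 ÷ 12 = $785.80

$785.80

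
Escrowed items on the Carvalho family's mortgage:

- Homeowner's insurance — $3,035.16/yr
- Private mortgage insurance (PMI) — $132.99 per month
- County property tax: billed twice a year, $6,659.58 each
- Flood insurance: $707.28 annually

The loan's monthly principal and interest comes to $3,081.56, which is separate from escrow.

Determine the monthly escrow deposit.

$1,554.79

Homeowner's insurance: $3,035.16 annually
Private mortgage insurance (PMI): $132.99 × 12 = $1,595.88 annually
County property tax: $6,659.58 × 2 = $13,319.16 annually
Flood insurance: $707.28 annually
Yearly total = $3,035.16 + $1,595.88 + $13,319.16 + $707.28 = $18,657.48
Per month = $18,657.48 ÷ 12 = $1,554.79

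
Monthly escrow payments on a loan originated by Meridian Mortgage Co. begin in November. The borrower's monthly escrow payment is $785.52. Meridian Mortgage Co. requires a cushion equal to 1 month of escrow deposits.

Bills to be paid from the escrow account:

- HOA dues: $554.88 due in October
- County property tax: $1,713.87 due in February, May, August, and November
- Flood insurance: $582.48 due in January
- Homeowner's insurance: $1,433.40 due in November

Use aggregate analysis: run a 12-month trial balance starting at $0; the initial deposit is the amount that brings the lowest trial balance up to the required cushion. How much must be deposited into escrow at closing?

Cushion = 1 × $785.52 = $785.52
Trial balance (start $0, +$785.52 each month, − disbursements):
  Nov: +$785.52 − $3,147.27 → -$2,361.75
  Dec: +$785.52 → -$1,576.23
  Jan: +$785.52 − $582.48 → -$1,373.19
  Feb: +$785.52 − $1,713.87 → -$2,301.54
  Mar: +$785.52 → -$1,516.02
  Apr: +$785.52 → -$730.50
  May: +$785.52 − $1,713.87 → -$1,658.85
  Jun: +$785.52 → -$873.33
  Jul: +$785.52 → -$87.81
  Aug: +$785.52 − $1,713.87 → -$1,016.16
  Sep: +$785.52 → -$230.64
  Oct: +$785.52 − $554.88 → $0.00
Lowest trial balance = -$2,361.75 (Nov)
Initial deposit = cushion − low point = $785.52 − (-$2,361.75) = $3,147.27

$3,147.27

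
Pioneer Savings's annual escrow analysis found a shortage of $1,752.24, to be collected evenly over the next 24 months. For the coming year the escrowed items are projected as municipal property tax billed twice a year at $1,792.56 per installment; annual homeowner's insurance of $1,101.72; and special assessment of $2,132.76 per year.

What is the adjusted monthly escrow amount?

$641.31

Municipal property tax = $1,792.56 × 2 = $3,585.12/yr
Homeowner's insurance = $1,101.72/yr
Special assessment = $2,132.76/yr
Total per year = $3,585.12 + $1,101.72 + $2,132.76 = $6,819.60
Monthly = $6,819.60 ÷ 12 = $568.30
Shortage spread = $1,752.24 / 24 = $73.01/mo
New monthly escrow = $568.30 + $73.01 = $641.31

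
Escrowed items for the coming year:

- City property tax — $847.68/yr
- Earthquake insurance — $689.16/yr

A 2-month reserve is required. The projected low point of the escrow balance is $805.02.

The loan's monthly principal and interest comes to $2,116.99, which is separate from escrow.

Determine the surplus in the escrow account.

City property tax: $847.68/yr
Earthquake insurance: $689.16/yr
Total annual escrow = $1,536.84
Base monthly escrow = $1,536.84 ÷ 12 = $128.07
Required cushion = 2 × $128.07 = $256.14
Excess over cushion: $805.02 − $256.14 = $548.88

$548.88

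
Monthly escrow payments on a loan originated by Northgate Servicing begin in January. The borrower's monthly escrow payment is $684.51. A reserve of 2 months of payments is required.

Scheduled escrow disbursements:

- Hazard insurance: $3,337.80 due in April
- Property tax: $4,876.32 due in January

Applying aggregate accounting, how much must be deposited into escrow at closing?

$6,845.10

Cushion = 2 × $684.51 = $1,369.02
Trial balance (start $0, +$684.51 each month, − disbursements):
  Jan: +$684.51 − $4,876.32 → -$4,191.81
  Feb: +$684.51 → -$3,507.30
  Mar: +$684.51 → -$2,822.79
  Apr: +$684.51 − $3,337.80 → -$5,476.08
  May: +$684.51 → -$4,791.57
  Jun: +$684.51 → -$4,107.06
  Jul: +$684.51 → -$3,422.55
  Aug: +$684.51 → -$2,738.04
  Sep: +$684.51 → -$2,053.53
  Oct: +$684.51 → -$1,369.02
  Nov: +$684.51 → -$684.51
  Dec: +$684.51 → $0.00
Lowest trial balance = -$5,476.08 (Apr)
Initial deposit = cushion − low point = $1,369.02 − (-$5,476.08) = $6,845.10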